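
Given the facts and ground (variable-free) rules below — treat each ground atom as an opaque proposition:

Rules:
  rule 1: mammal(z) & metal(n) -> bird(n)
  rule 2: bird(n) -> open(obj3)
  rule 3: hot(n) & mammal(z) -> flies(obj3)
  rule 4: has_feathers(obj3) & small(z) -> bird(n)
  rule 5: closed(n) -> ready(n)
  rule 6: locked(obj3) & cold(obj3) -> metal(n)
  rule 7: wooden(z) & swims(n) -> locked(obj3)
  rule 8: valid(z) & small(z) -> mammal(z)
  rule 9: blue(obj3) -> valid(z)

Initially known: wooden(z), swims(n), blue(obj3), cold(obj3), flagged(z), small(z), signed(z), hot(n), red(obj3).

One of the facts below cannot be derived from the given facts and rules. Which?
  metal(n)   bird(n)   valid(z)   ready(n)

Round 1: rule 7 [wooden(z) & swims(n) -> locked(obj3)]; rule 9 [blue(obj3) -> valid(z)]. Adds locked(obj3), valid(z).
Round 2: rule 6 [locked(obj3) & cold(obj3) -> metal(n)]; rule 8 [valid(z) & small(z) -> mammal(z)]. Adds metal(n), mammal(z).
Round 3: rule 1 [mammal(z) & metal(n) -> bird(n)]; rule 3 [hot(n) & mammal(z) -> flies(obj3)]. Adds bird(n), flies(obj3).
Round 4: rule 2 [bird(n) -> open(obj3)]. Adds open(obj3).
Derived: valid(z) (round 1), metal(n) (round 2), bird(n) (round 3). ready(n) never appears in any round.

ready(n)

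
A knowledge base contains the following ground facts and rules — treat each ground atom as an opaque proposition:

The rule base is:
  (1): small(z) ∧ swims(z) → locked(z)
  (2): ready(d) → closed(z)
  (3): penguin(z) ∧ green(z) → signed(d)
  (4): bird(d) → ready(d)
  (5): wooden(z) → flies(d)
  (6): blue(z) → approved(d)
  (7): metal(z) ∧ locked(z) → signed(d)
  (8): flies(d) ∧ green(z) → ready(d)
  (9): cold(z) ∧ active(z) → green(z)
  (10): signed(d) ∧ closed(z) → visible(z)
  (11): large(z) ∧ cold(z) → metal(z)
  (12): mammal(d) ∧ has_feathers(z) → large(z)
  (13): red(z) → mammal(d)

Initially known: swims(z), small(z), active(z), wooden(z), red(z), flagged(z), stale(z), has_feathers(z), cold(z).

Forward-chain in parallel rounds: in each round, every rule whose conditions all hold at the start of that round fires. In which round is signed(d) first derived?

Round 1 fires (1), (5), (9), (13), giving locked(z), flies(d), green(z), mammal(d).
Round 2 fires (8), (12), giving ready(d), large(z).
Round 3 fires (2), (11), giving closed(z), metal(z).
Round 4 fires (7), giving signed(d).
signed(d) first appears in round 4.

4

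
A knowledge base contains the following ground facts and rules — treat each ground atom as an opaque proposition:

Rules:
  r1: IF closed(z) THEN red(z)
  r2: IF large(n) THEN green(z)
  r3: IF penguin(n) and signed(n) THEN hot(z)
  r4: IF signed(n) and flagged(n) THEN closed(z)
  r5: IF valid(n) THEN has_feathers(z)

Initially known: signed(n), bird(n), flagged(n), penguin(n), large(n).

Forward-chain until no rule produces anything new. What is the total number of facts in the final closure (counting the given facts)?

[1] r2 [IF large(n) THEN green(z)]; r3 [IF penguin(n) and signed(n) THEN hot(z)]; r4 [IF signed(n) and flagged(n) THEN closed(z)]. ⇒ new: green(z), hot(z), closed(z).
[2] r1 [IF closed(z) THEN red(z)]. ⇒ new: red(z).
Closure: {bird(n), closed(z), flagged(n), green(z), hot(z), large(n), penguin(n), red(z), signed(n)} — 9 facts.

9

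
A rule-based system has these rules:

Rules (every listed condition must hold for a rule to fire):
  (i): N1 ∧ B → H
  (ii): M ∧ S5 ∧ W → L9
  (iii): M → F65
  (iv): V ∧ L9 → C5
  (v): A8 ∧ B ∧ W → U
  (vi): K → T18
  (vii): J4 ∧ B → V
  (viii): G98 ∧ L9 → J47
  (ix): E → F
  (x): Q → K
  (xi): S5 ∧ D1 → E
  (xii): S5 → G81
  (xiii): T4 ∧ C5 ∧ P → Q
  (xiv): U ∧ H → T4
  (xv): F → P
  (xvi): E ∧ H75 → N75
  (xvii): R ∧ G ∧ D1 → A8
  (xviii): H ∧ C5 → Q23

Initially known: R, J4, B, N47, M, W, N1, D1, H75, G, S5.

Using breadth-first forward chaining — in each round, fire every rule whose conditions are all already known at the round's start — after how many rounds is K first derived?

Round 1: (i) [N1 ∧ B → H]; (ii) [M ∧ S5 ∧ W → L9]; (iii) [M → F65]; (vii) [J4 ∧ B → V]; (xi) [S5 ∧ D1 → E]; (xii) [S5 → G81]; (xvii) [R ∧ G ∧ D1 → A8]. New: H, L9, F65, V, E, G81, A8.
Round 2: (iv) [V ∧ L9 → C5]; (v) [A8 ∧ B ∧ W → U]; (ix) [E → F]; (xvi) [E ∧ H75 → N75]. New: C5, U, F, N75.
Round 3: (xiv) [U ∧ H → T4]; (xv) [F → P]; (xviii) [H ∧ C5 → Q23]. New: T4, P, Q23.
Round 4: (xiii) [T4 ∧ C5 ∧ P → Q]. New: Q.
Round 5: (x) [Q → K]. New: K.
K first appears in round 5.

5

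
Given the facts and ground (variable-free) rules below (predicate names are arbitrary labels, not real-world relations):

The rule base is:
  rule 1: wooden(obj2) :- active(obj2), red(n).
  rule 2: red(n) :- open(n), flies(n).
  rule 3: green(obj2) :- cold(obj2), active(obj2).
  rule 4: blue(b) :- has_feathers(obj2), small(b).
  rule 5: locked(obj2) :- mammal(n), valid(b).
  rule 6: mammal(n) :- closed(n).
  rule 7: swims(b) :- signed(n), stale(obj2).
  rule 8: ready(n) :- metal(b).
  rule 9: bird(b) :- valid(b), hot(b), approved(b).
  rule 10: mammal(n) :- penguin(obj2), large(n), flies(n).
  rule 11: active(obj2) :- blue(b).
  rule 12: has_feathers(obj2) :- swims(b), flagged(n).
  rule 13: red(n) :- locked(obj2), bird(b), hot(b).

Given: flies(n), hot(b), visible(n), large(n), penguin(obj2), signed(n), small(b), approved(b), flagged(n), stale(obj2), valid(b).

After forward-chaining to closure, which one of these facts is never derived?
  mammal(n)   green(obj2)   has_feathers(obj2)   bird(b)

Round 1: rule 7 [swims(b) :- signed(n), stale(obj2).]; rule 9 [bird(b) :- valid(b), hot(b), approved(b).]; rule 10 [mammal(n) :- penguin(obj2), large(n), flies(n).]. Adds swims(b), bird(b), mammal(n).
Round 2: rule 5 [locked(obj2) :- mammal(n), valid(b).]; rule 12 [has_feathers(obj2) :- swims(b), flagged(n).]. Adds locked(obj2), has_feathers(obj2).
Round 3: rule 4 [blue(b) :- has_feathers(obj2), small(b).]; rule 13 [red(n) :- locked(obj2), bird(b), hot(b).]. Adds blue(b), red(n).
Round 4: rule 11 [active(obj2) :- blue(b).]. Adds active(obj2).
Round 5: rule 1 [wooden(obj2) :- active(obj2), red(n).]. Adds wooden(obj2).
Derived: mammal(n) (round 1), has_feathers(obj2) (round 2), bird(b) (round 1). green(obj2) never appears in any round.

green(obj2)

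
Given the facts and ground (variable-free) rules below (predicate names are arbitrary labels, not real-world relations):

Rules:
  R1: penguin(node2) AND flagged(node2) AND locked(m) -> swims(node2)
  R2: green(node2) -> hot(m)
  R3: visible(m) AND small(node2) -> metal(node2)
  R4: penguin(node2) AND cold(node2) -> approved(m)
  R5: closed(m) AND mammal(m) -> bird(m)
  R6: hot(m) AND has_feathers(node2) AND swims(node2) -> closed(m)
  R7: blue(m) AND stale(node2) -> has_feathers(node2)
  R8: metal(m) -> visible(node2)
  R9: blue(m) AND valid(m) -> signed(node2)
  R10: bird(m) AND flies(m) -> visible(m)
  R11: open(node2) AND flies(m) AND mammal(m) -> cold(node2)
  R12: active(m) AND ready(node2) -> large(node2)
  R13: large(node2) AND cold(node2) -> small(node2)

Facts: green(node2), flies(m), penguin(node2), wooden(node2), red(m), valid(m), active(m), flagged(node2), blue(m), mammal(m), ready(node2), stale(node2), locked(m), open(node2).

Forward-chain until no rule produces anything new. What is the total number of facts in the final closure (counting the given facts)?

26

[1] R1 [penguin(node2) AND flagged(node2) AND locked(m) -> swims(node2)]; R2 [green(node2) -> hot(m)]; R7 [blue(m) AND stale(node2) -> has_feathers(node2)]; R9 [blue(m) AND valid(m) -> signed(node2)]; R11 [open(node2) AND flies(m) AND mammal(m) -> cold(node2)]; R12 [active(m) AND ready(node2) -> large(node2)]. ⇒ new: swims(node2), hot(m), has_feathers(node2), signed(node2), cold(node2), large(node2).
[2] R4 [penguin(node2) AND cold(node2) -> approved(m)]; R6 [hot(m) AND has_feathers(node2) AND swims(node2) -> closed(m)]; R13 [large(node2) AND cold(node2) -> small(node2)]. ⇒ new: approved(m), closed(m), small(node2).
[3] R5 [closed(m) AND mammal(m) -> bird(m)]. ⇒ new: bird(m).
[4] R10 [bird(m) AND flies(m) -> visible(m)]. ⇒ new: visible(m).
[5] R3 [visible(m) AND small(node2) -> metal(node2)]. ⇒ new: metal(node2).
Closure: {active(m), approved(m), bird(m), blue(m), closed(m), cold(node2), flagged(node2), flies(m), green(node2), has_feathers(node2), hot(m), large(node2), locked(m), mammal(m), metal(node2), open(node2), penguin(node2), ready(node2), red(m), signed(node2), small(node2), stale(node2), swims(node2), valid(m), visible(m), wooden(node2)} — 26 facts.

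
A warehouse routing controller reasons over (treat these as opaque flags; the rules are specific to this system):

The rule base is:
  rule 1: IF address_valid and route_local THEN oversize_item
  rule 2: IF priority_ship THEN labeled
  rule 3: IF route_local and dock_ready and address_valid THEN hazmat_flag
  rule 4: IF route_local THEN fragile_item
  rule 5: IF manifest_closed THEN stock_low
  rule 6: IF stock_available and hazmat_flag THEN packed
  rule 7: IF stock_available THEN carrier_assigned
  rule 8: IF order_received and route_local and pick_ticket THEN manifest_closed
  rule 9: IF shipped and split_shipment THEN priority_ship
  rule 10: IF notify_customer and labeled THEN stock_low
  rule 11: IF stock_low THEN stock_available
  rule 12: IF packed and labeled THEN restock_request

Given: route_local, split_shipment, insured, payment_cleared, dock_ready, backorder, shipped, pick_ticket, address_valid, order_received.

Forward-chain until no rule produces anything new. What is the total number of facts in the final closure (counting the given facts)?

21

Round 1: rule 1 [IF address_valid and route_local THEN oversize_item]; rule 3 [IF route_local and dock_ready and address_valid THEN hazmat_flag]; rule 4 [IF route_local THEN fragile_item]; rule 8 [IF order_received and route_local and pick_ticket THEN manifest_closed]; rule 9 [IF shipped and split_shipment THEN priority_ship]. New: oversize_item, hazmat_flag, fragile_item, manifest_closed, priority_ship.
Round 2: rule 2 [IF priority_ship THEN labeled]; rule 5 [IF manifest_closed THEN stock_low]. New: labeled, stock_low.
Round 3: rule 11 [IF stock_low THEN stock_available]. New: stock_available.
Round 4: rule 6 [IF stock_available and hazmat_flag THEN packed]; rule 7 [IF stock_available THEN carrier_assigned]. New: packed, carrier_assigned.
Round 5: rule 12 [IF packed and labeled THEN restock_request]. New: restock_request.
Closure: {address_valid, backorder, carrier_assigned, dock_ready, fragile_item, hazmat_flag, insured, labeled, manifest_closed, order_received, oversize_item, packed, payment_cleared, pick_ticket, priority_ship, restock_request, route_local, shipped, split_shipment, stock_available, stock_low} — 21 facts.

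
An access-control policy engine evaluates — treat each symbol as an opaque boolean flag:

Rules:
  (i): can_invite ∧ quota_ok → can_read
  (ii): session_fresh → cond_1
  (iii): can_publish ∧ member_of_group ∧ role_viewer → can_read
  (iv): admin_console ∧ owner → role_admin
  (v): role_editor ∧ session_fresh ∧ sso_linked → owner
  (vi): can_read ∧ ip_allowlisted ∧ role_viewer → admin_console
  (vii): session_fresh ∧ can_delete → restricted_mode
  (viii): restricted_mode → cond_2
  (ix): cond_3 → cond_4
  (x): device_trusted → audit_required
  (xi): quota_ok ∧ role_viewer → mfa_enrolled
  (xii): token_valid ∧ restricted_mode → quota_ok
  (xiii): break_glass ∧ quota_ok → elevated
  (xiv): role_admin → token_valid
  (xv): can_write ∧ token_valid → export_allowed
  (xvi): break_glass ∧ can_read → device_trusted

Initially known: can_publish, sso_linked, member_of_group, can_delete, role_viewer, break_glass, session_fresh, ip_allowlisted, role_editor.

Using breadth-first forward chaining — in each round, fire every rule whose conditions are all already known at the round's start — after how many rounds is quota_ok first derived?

Round 1 fires (ii), (iii), (v), (vii), giving cond_1, can_read, owner, restricted_mode.
Round 2 fires (vi), (viii), (xvi), giving admin_console, cond_2, device_trusted.
Round 3 fires (iv), (x), giving role_admin, audit_required.
Round 4 fires (xiv), giving token_valid.
Round 5 fires (xii), giving quota_ok.
quota_ok first appears in round 5.

5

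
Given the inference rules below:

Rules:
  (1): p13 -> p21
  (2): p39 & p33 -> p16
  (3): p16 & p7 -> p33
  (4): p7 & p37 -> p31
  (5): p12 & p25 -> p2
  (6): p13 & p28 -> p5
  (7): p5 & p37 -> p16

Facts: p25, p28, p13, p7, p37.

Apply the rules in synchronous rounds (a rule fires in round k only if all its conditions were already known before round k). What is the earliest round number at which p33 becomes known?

Round 1 — (1), (4), (6), derive p21, p31, p5.
Round 2 — (7), derive p16.
Round 3 — (3), derive p33.
p33 first appears in round 3.

3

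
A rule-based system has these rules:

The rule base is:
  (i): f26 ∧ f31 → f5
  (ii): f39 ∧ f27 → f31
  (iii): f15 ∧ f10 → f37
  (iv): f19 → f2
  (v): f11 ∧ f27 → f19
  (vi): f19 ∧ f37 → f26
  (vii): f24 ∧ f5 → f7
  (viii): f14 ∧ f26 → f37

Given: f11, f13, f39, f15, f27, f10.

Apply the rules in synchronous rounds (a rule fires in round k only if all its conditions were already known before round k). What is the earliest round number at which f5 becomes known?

3

Round 1 fires (ii), (iii), (v), giving f31, f37, f19.
Round 2 fires (iv), (vi), giving f2, f26.
Round 3 fires (i), giving f5.
f5 first appears in round 3.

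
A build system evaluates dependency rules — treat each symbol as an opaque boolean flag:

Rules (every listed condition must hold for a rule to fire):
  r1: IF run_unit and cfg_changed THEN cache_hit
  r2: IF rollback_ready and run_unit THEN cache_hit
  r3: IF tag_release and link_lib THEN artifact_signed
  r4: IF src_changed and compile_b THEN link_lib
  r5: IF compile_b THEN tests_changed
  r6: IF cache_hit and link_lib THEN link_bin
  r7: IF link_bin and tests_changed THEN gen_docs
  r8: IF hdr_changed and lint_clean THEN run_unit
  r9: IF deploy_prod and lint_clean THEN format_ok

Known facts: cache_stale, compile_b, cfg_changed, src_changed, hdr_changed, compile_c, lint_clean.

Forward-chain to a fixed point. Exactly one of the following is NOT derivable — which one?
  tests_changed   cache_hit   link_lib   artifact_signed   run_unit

Round 1 fires r4, r5, r8, giving link_lib, tests_changed, run_unit.
Round 2 fires r1, giving cache_hit.
Round 3 fires r6, giving link_bin.
Round 4 fires r7, giving gen_docs.
Derived: link_lib (round 1), run_unit (round 1), cache_hit (round 2), tests_changed (round 1). artifact_signed never appears in any round.

artifact_signed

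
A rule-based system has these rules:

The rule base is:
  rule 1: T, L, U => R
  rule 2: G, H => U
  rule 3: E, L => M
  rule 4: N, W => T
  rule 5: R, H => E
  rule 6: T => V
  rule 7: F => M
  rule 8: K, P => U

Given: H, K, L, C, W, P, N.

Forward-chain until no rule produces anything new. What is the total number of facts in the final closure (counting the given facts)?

Round 1: rule 4 [N, W => T]; rule 8 [K, P => U]. Adds T, U.
Round 2: rule 1 [T, L, U => R]; rule 6 [T => V]. Adds R, V.
Round 3: rule 5 [R, H => E]. Adds E.
Round 4: rule 3 [E, L => M]. Adds M.
Closure: {C, E, H, K, L, M, N, P, R, T, U, V, W} — 13 facts.

13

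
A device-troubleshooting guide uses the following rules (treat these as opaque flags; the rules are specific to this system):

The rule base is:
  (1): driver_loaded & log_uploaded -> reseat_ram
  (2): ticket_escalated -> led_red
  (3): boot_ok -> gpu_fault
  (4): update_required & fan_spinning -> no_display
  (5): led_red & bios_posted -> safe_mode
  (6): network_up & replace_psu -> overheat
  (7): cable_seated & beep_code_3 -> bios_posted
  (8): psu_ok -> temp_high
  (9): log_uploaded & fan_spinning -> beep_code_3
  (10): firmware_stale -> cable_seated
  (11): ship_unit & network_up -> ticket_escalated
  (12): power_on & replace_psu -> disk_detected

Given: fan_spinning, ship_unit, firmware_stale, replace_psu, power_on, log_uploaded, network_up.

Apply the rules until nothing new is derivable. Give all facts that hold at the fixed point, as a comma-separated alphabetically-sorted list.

Round 1: (6) [network_up & replace_psu -> overheat]; (9) [log_uploaded & fan_spinning -> beep_code_3]; (10) [firmware_stale -> cable_seated]; (11) [ship_unit & network_up -> ticket_escalated]; (12) [power_on & replace_psu -> disk_detected]. Adds overheat, beep_code_3, cable_seated, ticket_escalated, disk_detected.
Round 2: (2) [ticket_escalated -> led_red]; (7) [cable_seated & beep_code_3 -> bios_posted]. Adds led_red, bios_posted.
Round 3: (5) [led_red & bios_posted -> safe_mode]. Adds safe_mode.

beep_code_3, bios_posted, cable_seated, disk_detected, fan_spinning, firmware_stale, led_red, log_uploaded, network_up, overheat, power_on, replace_psu, safe_mode, ship_unit, ticket_escalated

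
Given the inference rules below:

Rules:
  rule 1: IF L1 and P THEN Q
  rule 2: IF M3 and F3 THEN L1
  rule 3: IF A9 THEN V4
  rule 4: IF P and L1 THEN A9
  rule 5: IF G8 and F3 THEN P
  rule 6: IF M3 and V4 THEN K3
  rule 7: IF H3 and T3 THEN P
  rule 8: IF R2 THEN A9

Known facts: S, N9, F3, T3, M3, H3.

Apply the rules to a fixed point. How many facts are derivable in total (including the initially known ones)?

Round 1: rule 2 [IF M3 and F3 THEN L1]; rule 7 [IF H3 and T3 THEN P]. New: L1, P.
Round 2: rule 1 [IF L1 and P THEN Q]; rule 4 [IF P and L1 THEN A9]. New: Q, A9.
Round 3: rule 3 [IF A9 THEN V4]. New: V4.
Round 4: rule 6 [IF M3 and V4 THEN K3]. New: K3.
Closure: {A9, F3, H3, K3, L1, M3, N9, P, Q, S, T3, V4} — 12 facts.

12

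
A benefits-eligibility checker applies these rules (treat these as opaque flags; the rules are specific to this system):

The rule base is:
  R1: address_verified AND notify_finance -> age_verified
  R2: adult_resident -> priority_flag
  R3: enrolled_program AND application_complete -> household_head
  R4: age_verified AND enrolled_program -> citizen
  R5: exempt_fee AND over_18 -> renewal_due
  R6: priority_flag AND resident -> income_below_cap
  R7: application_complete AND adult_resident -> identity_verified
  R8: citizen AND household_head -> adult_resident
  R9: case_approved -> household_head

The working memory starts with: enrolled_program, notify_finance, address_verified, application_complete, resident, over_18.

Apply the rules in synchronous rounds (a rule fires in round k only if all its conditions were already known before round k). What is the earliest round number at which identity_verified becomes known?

[1] R1 [address_verified AND notify_finance -> age_verified]; R3 [enrolled_program AND application_complete -> household_head]. ⇒ new: age_verified, household_head.
[2] R4 [age_verified AND enrolled_program -> citizen]. ⇒ new: citizen.
[3] R8 [citizen AND household_head -> adult_resident]. ⇒ new: adult_resident.
[4] R2 [adult_resident -> priority_flag]; R7 [application_complete AND adult_resident -> identity_verified]. ⇒ new: priority_flag, identity_verified.
identity_verified first appears in round 4.

4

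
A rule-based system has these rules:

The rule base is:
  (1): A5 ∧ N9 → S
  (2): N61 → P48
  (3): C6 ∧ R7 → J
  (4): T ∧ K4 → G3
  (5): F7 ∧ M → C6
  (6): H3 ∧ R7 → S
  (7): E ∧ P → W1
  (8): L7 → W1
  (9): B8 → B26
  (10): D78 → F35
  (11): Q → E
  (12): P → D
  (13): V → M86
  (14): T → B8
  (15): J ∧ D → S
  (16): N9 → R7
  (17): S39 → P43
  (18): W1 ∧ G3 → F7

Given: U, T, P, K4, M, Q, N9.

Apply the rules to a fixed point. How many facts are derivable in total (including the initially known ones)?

18

Round 1: (4) [T ∧ K4 → G3]; (11) [Q → E]; (12) [P → D]; (14) [T → B8]; (16) [N9 → R7]. New: G3, E, D, B8, R7.
Round 2: (7) [E ∧ P → W1]; (9) [B8 → B26]. New: W1, B26.
Round 3: (18) [W1 ∧ G3 → F7]. New: F7.
Round 4: (5) [F7 ∧ M → C6]. New: C6.
Round 5: (3) [C6 ∧ R7 → J]. New: J.
Round 6: (15) [J ∧ D → S]. New: S.
Closure: {B26, B8, C6, D, E, F7, G3, J, K4, M, N9, P, Q, R7, S, T, U, W1} — 18 facts.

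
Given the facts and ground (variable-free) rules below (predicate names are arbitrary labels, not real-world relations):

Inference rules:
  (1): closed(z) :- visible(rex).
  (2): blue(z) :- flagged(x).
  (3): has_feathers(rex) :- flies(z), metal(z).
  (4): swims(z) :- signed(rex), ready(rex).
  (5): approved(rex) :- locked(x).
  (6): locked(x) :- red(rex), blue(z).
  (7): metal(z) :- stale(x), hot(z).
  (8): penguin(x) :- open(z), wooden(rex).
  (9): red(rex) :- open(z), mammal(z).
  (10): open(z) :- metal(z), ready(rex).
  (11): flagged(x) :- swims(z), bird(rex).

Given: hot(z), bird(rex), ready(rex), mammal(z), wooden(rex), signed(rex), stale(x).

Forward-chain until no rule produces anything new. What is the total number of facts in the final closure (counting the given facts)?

Round 1 — (4), (7), derive swims(z), metal(z).
Round 2 — (10), (11), derive open(z), flagged(x).
Round 3 — (2), (8), (9), derive blue(z), penguin(x), red(rex).
Round 4 — (6), derive locked(x).
Round 5 — (5), derive approved(rex).
Closure: {approved(rex), bird(rex), blue(z), flagged(x), hot(z), locked(x), mammal(z), metal(z), open(z), penguin(x), ready(rex), red(rex), signed(rex), stale(x), swims(z), wooden(rex)} — 16 facts.

16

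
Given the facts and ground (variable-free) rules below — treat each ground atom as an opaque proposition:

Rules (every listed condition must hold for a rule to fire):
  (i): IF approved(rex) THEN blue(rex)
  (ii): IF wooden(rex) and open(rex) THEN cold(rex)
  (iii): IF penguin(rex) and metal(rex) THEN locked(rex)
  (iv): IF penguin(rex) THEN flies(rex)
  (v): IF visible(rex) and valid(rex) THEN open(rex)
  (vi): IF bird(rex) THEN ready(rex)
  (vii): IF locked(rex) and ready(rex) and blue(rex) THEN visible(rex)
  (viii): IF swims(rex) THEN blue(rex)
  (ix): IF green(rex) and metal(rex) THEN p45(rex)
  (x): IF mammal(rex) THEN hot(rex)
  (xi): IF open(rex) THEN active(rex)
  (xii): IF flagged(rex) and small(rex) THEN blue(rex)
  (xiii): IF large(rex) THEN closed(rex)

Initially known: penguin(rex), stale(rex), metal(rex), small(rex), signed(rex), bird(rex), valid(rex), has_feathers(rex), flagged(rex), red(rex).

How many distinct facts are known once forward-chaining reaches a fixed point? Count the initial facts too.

[1] (iii) [IF penguin(rex) and metal(rex) THEN locked(rex)]; (iv) [IF penguin(rex) THEN flies(rex)]; (vi) [IF bird(rex) THEN ready(rex)]; (xii) [IF flagged(rex) and small(rex) THEN blue(rex)]. ⇒ new: locked(rex), flies(rex), ready(rex), blue(rex).
[2] (vii) [IF locked(rex) and ready(rex) and blue(rex) THEN visible(rex)]. ⇒ new: visible(rex).
[3] (v) [IF visible(rex) and valid(rex) THEN open(rex)]. ⇒ new: open(rex).
[4] (xi) [IF open(rex) THEN active(rex)]. ⇒ new: active(rex).
Closure: {active(rex), bird(rex), blue(rex), flagged(rex), flies(rex), has_feathers(rex), locked(rex), metal(rex), open(rex), penguin(rex), ready(rex), red(rex), signed(rex), small(rex), stale(rex), valid(rex), visible(rex)} — 17 facts.

17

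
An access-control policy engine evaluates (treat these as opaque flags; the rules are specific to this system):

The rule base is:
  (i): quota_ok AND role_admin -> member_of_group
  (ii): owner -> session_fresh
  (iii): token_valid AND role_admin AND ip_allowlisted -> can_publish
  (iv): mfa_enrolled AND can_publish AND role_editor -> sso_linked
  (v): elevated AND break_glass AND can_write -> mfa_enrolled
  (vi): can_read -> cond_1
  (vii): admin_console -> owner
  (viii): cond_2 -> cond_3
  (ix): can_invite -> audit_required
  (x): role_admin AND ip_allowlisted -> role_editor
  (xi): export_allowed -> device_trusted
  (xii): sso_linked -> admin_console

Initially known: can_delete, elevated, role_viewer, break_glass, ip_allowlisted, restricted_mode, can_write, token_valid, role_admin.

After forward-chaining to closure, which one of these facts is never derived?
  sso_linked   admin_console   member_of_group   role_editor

Round 1 fires (iii), (v), (x), giving can_publish, mfa_enrolled, role_editor.
Round 2 fires (iv), giving sso_linked.
Round 3 fires (xii), giving admin_console.
Round 4 fires (vii), giving owner.
Round 5 fires (ii), giving session_fresh.
Derived: role_editor (round 1), sso_linked (round 2), admin_console (round 3). member_of_group never appears in any round.

member_of_group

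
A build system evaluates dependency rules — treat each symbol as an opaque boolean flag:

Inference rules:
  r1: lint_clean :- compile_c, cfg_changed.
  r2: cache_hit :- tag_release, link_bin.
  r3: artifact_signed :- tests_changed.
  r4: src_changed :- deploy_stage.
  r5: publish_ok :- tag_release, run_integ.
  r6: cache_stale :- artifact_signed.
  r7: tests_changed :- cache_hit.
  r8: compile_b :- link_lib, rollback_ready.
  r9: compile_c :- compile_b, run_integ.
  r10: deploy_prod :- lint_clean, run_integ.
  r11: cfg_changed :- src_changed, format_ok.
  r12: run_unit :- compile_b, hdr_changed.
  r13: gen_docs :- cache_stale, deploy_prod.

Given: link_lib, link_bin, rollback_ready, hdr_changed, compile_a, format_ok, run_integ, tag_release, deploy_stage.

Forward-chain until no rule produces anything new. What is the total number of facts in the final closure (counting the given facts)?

22

Round 1 fires r2, r4, r5, r8, giving cache_hit, src_changed, publish_ok, compile_b.
Round 2 fires r7, r9, r11, r12, giving tests_changed, compile_c, cfg_changed, run_unit.
Round 3 fires r1, r3, giving lint_clean, artifact_signed.
Round 4 fires r6, r10, giving cache_stale, deploy_prod.
Round 5 fires r13, giving gen_docs.
Closure: {artifact_signed, cache_hit, cache_stale, cfg_changed, compile_a, compile_b, compile_c, deploy_prod, deploy_stage, format_ok, gen_docs, hdr_changed, link_bin, link_lib, lint_clean, publish_ok, rollback_ready, run_integ, run_unit, src_changed, tag_release, tests_changed} — 22 facts.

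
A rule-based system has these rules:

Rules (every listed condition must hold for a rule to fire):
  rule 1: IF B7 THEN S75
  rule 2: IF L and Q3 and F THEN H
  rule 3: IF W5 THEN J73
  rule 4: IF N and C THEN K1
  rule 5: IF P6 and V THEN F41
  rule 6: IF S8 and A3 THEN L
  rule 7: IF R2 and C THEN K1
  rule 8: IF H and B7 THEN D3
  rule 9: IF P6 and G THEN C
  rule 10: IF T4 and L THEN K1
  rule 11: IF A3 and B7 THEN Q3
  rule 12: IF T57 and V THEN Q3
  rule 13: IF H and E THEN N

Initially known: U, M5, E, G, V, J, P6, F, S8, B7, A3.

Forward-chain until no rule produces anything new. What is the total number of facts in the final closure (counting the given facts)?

20

Round 1: rule 1 [IF B7 THEN S75]; rule 5 [IF P6 and V THEN F41]; rule 6 [IF S8 and A3 THEN L]; rule 9 [IF P6 and G THEN C]; rule 11 [IF A3 and B7 THEN Q3]. Adds S75, F41, L, C, Q3.
Round 2: rule 2 [IF L and Q3 and F THEN H]. Adds H.
Round 3: rule 8 [IF H and B7 THEN D3]; rule 13 [IF H and E THEN N]. Adds D3, N.
Round 4: rule 4 [IF N and C THEN K1]. Adds K1.
Closure: {A3, B7, C, D3, E, F, F41, G, H, J, K1, L, M5, N, P6, Q3, S75, S8, U, V} — 20 facts.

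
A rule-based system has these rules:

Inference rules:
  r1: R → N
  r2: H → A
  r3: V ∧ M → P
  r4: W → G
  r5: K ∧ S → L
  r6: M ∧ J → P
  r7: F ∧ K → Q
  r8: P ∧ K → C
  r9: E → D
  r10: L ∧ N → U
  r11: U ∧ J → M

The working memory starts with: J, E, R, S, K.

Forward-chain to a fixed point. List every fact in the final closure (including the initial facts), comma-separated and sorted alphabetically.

C, D, E, J, K, L, M, N, P, R, S, U

[1] r1 [R → N]; r5 [K ∧ S → L]; r9 [E → D]. ⇒ new: N, L, D.
[2] r10 [L ∧ N → U]. ⇒ new: U.
[3] r11 [U ∧ J → M]. ⇒ new: M.
[4] r6 [M ∧ J → P]. ⇒ new: P.
[5] r8 [P ∧ K → C]. ⇒ new: C.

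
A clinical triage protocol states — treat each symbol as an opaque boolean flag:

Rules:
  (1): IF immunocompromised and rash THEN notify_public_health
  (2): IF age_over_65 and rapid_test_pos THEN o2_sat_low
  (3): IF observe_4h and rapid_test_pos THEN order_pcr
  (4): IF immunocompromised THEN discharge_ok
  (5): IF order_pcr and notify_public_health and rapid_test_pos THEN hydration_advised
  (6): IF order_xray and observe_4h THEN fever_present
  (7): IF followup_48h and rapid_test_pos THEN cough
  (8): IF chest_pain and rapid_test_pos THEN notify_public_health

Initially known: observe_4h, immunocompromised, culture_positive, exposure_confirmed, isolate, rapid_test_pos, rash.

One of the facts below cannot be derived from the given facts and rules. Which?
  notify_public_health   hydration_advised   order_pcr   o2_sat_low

Round 1 — (1), (3), (4), derive notify_public_health, order_pcr, discharge_ok.
Round 2 — (5), derive hydration_advised.
Derived: hydration_advised (round 2), notify_public_health (round 1), order_pcr (round 1). o2_sat_low never appears in any round.

o2_sat_low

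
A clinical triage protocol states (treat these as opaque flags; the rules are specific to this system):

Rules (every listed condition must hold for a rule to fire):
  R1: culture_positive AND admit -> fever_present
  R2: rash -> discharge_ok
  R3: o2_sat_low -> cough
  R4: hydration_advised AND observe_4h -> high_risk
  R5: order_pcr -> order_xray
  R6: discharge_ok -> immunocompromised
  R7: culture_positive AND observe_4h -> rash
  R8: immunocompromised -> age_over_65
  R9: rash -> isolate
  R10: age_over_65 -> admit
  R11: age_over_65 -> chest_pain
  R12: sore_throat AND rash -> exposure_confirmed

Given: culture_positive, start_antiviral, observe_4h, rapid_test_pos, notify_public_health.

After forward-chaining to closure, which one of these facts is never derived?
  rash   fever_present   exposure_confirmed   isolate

exposure_confirmed

Round 1 fires R7, giving rash.
Round 2 fires R2, R9, giving discharge_ok, isolate.
Round 3 fires R6, giving immunocompromised.
Round 4 fires R8, giving age_over_65.
Round 5 fires R10, R11, giving admit, chest_pain.
Round 6 fires R1, giving fever_present.
Derived: rash (round 1), isolate (round 2), fever_present (round 6). exposure_confirmed never appears in any round.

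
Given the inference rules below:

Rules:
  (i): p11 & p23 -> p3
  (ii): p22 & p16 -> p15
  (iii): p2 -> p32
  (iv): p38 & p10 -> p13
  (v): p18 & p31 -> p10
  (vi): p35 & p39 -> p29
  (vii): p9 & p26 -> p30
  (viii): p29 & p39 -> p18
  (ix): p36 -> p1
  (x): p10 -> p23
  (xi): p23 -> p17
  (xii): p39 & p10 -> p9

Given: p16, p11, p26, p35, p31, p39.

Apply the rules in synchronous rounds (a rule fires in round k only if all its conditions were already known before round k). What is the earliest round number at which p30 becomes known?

Round 1: (vi) [p35 & p39 -> p29]. Adds p29.
Round 2: (viii) [p29 & p39 -> p18]. Adds p18.
Round 3: (v) [p18 & p31 -> p10]. Adds p10.
Round 4: (x) [p10 -> p23]; (xii) [p39 & p10 -> p9]. Adds p23, p9.
Round 5: (i) [p11 & p23 -> p3]; (vii) [p9 & p26 -> p30]; (xi) [p23 -> p17]. Adds p3, p30, p17.
p30 first appears in round 5.

5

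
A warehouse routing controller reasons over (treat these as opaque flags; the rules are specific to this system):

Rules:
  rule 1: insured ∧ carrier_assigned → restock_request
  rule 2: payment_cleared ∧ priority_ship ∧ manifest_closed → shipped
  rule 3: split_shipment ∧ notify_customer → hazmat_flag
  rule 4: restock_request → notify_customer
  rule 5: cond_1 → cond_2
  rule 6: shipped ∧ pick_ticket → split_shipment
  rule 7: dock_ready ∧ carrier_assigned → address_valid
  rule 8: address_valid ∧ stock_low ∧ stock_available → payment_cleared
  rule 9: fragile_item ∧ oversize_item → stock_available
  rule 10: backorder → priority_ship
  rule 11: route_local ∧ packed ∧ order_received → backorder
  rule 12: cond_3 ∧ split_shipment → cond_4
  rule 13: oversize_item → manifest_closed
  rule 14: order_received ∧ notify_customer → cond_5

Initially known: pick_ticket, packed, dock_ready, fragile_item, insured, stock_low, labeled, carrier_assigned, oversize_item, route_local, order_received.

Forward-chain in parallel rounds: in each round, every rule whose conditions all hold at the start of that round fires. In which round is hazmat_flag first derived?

Round 1: rule 1 [insured ∧ carrier_assigned → restock_request]; rule 7 [dock_ready ∧ carrier_assigned → address_valid]; rule 9 [fragile_item ∧ oversize_item → stock_available]; rule 11 [route_local ∧ packed ∧ order_received → backorder]; rule 13 [oversize_item → manifest_closed]. New: restock_request, address_valid, stock_available, backorder, manifest_closed.
Round 2: rule 4 [restock_request → notify_customer]; rule 8 [address_valid ∧ stock_low ∧ stock_available → payment_cleared]; rule 10 [backorder → priority_ship]. New: notify_customer, payment_cleared, priority_ship.
Round 3: rule 2 [payment_cleared ∧ priority_ship ∧ manifest_closed → shipped]; rule 14 [order_received ∧ notify_customer → cond_5]. New: shipped, cond_5.
Round 4: rule 6 [shipped ∧ pick_ticket → split_shipment]. New: split_shipment.
Round 5: rule 3 [split_shipment ∧ notify_customer → hazmat_flag]. New: hazmat_flag.
hazmat_flag first appears in round 5.

5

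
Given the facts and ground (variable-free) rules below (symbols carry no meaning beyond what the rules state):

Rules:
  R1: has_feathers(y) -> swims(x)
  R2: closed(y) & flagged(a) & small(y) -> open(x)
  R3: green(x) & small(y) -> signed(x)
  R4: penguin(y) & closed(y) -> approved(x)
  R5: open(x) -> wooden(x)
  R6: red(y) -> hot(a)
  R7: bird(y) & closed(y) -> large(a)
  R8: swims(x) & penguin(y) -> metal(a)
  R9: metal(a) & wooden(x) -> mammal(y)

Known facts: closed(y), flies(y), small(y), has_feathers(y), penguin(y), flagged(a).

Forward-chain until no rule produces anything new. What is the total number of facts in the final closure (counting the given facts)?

[1] R1 [has_feathers(y) -> swims(x)]; R2 [closed(y) & flagged(a) & small(y) -> open(x)]; R4 [penguin(y) & closed(y) -> approved(x)]. ⇒ new: swims(x), open(x), approved(x).
[2] R5 [open(x) -> wooden(x)]; R8 [swims(x) & penguin(y) -> metal(a)]. ⇒ new: wooden(x), metal(a).
[3] R9 [metal(a) & wooden(x) -> mammal(y)]. ⇒ new: mammal(y).
Closure: {approved(x), closed(y), flagged(a), flies(y), has_feathers(y), mammal(y), metal(a), open(x), penguin(y), small(y), swims(x), wooden(x)} — 12 facts.

12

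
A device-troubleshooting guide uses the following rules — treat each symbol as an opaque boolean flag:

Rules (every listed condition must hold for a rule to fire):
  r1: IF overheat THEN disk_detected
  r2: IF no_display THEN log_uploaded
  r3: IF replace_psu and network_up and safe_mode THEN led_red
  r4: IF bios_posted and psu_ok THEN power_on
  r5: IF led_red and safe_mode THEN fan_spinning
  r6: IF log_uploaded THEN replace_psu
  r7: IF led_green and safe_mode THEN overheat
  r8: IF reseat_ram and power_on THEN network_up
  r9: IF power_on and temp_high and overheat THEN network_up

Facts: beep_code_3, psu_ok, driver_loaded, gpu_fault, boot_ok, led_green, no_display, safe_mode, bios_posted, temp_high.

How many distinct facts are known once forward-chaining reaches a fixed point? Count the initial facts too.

18

Round 1: r2 [IF no_display THEN log_uploaded]; r4 [IF bios_posted and psu_ok THEN power_on]; r7 [IF led_green and safe_mode THEN overheat]. New: log_uploaded, power_on, overheat.
Round 2: r1 [IF overheat THEN disk_detected]; r6 [IF log_uploaded THEN replace_psu]; r9 [IF power_on and temp_high and overheat THEN network_up]. New: disk_detected, replace_psu, network_up.
Round 3: r3 [IF replace_psu and network_up and safe_mode THEN led_red]. New: led_red.
Round 4: r5 [IF led_red and safe_mode THEN fan_spinning]. New: fan_spinning.
Closure: {beep_code_3, bios_posted, boot_ok, disk_detected, driver_loaded, fan_spinning, gpu_fault, led_green, led_red, log_uploaded, network_up, no_display, overheat, power_on, psu_ok, replace_psu, safe_mode, temp_high} — 18 facts.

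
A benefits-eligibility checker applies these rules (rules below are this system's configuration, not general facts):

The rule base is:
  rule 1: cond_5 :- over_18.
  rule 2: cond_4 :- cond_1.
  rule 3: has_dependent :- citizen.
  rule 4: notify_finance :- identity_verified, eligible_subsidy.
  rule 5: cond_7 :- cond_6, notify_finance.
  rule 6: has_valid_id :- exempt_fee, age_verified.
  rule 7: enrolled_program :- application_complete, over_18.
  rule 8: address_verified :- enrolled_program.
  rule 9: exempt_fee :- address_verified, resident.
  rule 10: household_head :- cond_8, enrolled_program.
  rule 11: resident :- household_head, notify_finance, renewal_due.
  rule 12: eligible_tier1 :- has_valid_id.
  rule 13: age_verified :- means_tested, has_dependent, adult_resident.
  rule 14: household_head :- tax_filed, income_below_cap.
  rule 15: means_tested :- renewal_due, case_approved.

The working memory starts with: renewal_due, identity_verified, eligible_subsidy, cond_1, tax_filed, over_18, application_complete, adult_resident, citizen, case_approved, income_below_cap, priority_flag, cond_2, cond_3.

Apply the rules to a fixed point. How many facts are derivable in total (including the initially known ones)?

27

[1] rule 1 [cond_5 :- over_18.]; rule 2 [cond_4 :- cond_1.]; rule 3 [has_dependent :- citizen.]; rule 4 [notify_finance :- identity_verified, eligible_subsidy.]; rule 7 [enrolled_program :- application_complete, over_18.]; rule 14 [household_head :- tax_filed, income_below_cap.]; rule 15 [means_tested :- renewal_due, case_approved.]. ⇒ new: cond_5, cond_4, has_dependent, notify_finance, enrolled_program, household_head, means_tested.
[2] rule 8 [address_verified :- enrolled_program.]; rule 11 [resident :- household_head, notify_finance, renewal_due.]; rule 13 [age_verified :- means_tested, has_dependent, adult_resident.]. ⇒ new: address_verified, resident, age_verified.
[3] rule 9 [exempt_fee :- address_verified, resident.]. ⇒ new: exempt_fee.
[4] rule 6 [has_valid_id :- exempt_fee, age_verified.]. ⇒ new: has_valid_id.
[5] rule 12 [eligible_tier1 :- has_valid_id.]. ⇒ new: eligible_tier1.
Closure: {address_verified, adult_resident, age_verified, application_complete, case_approved, citizen, cond_1, cond_2, cond_3, cond_4, cond_5, eligible_subsidy, eligible_tier1, enrolled_program, exempt_fee, has_dependent, has_valid_id, household_head, identity_verified, income_below_cap, means_tested, notify_finance, over_18, priority_flag, renewal_due, resident, tax_filed} — 27 facts.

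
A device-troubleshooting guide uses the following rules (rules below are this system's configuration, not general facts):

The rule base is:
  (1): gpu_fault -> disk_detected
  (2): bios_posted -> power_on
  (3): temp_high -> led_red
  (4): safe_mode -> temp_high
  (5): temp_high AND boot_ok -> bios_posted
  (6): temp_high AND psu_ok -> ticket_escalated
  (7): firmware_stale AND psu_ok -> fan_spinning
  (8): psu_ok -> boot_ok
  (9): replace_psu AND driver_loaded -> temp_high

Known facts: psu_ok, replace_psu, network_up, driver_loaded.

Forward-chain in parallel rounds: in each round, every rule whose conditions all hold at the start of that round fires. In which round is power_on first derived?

3

Round 1: (8) [psu_ok -> boot_ok]; (9) [replace_psu AND driver_loaded -> temp_high]. Adds boot_ok, temp_high.
Round 2: (3) [temp_high -> led_red]; (5) [temp_high AND boot_ok -> bios_posted]; (6) [temp_high AND psu_ok -> ticket_escalated]. Adds led_red, bios_posted, ticket_escalated.
Round 3: (2) [bios_posted -> power_on]. Adds power_on.
power_on first appears in round 3.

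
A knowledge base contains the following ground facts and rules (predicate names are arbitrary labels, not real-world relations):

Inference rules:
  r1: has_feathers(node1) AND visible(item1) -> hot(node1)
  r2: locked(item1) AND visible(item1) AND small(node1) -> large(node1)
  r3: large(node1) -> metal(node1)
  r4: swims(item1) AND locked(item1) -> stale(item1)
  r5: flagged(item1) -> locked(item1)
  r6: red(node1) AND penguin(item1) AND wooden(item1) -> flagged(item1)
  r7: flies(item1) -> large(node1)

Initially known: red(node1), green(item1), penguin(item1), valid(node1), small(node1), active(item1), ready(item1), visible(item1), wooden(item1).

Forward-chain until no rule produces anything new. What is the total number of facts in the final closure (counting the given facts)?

13

Round 1: r6 [red(node1) AND penguin(item1) AND wooden(item1) -> flagged(item1)]. New: flagged(item1).
Round 2: r5 [flagged(item1) -> locked(item1)]. New: locked(item1).
Round 3: r2 [locked(item1) AND visible(item1) AND small(node1) -> large(node1)]. New: large(node1).
Round 4: r3 [large(node1) -> metal(node1)]. New: metal(node1).
Closure: {active(item1), flagged(item1), green(item1), large(node1), locked(item1), metal(node1), penguin(item1), ready(item1), red(node1), small(node1), valid(node1), visible(item1), wooden(item1)} — 13 facts.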